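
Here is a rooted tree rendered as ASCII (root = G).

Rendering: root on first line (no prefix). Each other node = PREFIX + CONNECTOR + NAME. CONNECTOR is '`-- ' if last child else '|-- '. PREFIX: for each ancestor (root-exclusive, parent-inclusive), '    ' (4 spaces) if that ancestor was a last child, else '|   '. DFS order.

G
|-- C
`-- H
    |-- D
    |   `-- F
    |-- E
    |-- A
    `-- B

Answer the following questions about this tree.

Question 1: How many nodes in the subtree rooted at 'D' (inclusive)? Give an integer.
Subtree rooted at D contains: D, F
Count = 2

Answer: 2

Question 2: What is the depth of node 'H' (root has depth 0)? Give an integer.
Answer: 1

Derivation:
Path from root to H: G -> H
Depth = number of edges = 1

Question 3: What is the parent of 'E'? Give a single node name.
Answer: H

Derivation:
Scan adjacency: E appears as child of H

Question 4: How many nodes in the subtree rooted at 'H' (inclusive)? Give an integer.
Answer: 6

Derivation:
Subtree rooted at H contains: A, B, D, E, F, H
Count = 6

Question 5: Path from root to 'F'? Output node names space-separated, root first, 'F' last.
Walk down from root: G -> H -> D -> F

Answer: G H D F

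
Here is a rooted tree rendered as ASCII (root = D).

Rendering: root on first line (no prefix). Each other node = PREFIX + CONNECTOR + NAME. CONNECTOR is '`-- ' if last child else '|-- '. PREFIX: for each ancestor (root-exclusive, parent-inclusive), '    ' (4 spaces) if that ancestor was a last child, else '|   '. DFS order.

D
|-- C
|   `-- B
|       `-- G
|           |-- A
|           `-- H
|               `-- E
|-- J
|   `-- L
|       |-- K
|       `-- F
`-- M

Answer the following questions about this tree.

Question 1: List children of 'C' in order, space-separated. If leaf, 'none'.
Node C's children (from adjacency): B

Answer: B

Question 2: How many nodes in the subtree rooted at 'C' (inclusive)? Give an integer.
Subtree rooted at C contains: A, B, C, E, G, H
Count = 6

Answer: 6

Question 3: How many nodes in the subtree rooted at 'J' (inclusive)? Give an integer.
Subtree rooted at J contains: F, J, K, L
Count = 4

Answer: 4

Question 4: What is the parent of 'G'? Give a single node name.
Scan adjacency: G appears as child of B

Answer: B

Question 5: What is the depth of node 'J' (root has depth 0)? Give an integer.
Path from root to J: D -> J
Depth = number of edges = 1

Answer: 1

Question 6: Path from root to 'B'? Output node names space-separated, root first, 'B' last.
Walk down from root: D -> C -> B

Answer: D C B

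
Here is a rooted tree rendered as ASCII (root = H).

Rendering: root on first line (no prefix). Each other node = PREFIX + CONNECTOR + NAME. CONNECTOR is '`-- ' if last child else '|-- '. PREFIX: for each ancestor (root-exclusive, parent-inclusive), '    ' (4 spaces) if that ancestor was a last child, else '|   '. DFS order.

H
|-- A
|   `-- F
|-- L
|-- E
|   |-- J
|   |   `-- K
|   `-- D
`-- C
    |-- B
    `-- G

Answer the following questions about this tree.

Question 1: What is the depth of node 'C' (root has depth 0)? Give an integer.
Answer: 1

Derivation:
Path from root to C: H -> C
Depth = number of edges = 1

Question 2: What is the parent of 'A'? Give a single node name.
Answer: H

Derivation:
Scan adjacency: A appears as child of H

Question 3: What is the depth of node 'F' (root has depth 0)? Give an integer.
Answer: 2

Derivation:
Path from root to F: H -> A -> F
Depth = number of edges = 2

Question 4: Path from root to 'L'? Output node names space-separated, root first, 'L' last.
Answer: H L

Derivation:
Walk down from root: H -> L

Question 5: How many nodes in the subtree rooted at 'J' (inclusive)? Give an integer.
Subtree rooted at J contains: J, K
Count = 2

Answer: 2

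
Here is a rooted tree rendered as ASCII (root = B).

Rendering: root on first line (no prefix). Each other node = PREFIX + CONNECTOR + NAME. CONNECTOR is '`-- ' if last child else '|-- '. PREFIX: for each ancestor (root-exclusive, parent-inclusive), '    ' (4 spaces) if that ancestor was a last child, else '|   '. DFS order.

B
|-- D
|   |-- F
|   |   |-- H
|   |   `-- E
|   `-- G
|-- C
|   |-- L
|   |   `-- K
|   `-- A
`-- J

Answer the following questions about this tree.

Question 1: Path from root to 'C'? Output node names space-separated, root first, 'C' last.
Answer: B C

Derivation:
Walk down from root: B -> C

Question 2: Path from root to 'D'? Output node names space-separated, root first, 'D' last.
Walk down from root: B -> D

Answer: B D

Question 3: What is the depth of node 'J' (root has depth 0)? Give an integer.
Answer: 1

Derivation:
Path from root to J: B -> J
Depth = number of edges = 1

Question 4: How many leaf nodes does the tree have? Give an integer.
Answer: 6

Derivation:
Leaves (nodes with no children): A, E, G, H, J, K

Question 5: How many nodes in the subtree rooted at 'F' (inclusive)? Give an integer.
Subtree rooted at F contains: E, F, H
Count = 3

Answer: 3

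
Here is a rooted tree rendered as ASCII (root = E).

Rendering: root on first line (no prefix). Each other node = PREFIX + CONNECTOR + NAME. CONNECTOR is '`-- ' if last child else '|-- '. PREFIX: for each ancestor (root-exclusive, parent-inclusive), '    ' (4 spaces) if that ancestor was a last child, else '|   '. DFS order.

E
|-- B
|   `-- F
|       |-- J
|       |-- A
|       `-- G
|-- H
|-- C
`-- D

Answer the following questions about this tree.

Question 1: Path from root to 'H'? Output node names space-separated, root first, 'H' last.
Answer: E H

Derivation:
Walk down from root: E -> H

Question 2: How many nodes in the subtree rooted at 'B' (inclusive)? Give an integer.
Subtree rooted at B contains: A, B, F, G, J
Count = 5

Answer: 5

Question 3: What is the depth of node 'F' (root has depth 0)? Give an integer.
Answer: 2

Derivation:
Path from root to F: E -> B -> F
Depth = number of edges = 2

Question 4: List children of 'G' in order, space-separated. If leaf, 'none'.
Node G's children (from adjacency): (leaf)

Answer: none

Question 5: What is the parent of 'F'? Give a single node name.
Scan adjacency: F appears as child of B

Answer: B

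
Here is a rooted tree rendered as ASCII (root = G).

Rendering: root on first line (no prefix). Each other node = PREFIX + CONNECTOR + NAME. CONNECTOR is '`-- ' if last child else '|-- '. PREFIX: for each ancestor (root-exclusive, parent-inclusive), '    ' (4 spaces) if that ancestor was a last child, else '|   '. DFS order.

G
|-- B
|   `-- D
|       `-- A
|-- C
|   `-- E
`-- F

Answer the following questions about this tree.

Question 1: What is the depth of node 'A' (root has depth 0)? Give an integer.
Answer: 3

Derivation:
Path from root to A: G -> B -> D -> A
Depth = number of edges = 3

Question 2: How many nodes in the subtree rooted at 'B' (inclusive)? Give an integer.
Answer: 3

Derivation:
Subtree rooted at B contains: A, B, D
Count = 3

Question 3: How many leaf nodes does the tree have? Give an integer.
Leaves (nodes with no children): A, E, F

Answer: 3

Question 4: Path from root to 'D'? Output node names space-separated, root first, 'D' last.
Answer: G B D

Derivation:
Walk down from root: G -> B -> D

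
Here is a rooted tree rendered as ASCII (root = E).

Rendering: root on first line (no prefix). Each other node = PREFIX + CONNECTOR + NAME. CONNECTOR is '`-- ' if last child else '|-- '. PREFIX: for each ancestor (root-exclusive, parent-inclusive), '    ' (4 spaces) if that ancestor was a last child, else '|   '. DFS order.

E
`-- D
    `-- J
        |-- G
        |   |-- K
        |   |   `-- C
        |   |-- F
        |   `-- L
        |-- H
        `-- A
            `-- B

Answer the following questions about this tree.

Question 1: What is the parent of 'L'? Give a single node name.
Scan adjacency: L appears as child of G

Answer: G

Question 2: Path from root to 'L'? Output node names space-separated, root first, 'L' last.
Walk down from root: E -> D -> J -> G -> L

Answer: E D J G L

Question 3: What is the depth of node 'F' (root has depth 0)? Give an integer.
Answer: 4

Derivation:
Path from root to F: E -> D -> J -> G -> F
Depth = number of edges = 4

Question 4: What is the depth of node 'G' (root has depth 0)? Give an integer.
Answer: 3

Derivation:
Path from root to G: E -> D -> J -> G
Depth = number of edges = 3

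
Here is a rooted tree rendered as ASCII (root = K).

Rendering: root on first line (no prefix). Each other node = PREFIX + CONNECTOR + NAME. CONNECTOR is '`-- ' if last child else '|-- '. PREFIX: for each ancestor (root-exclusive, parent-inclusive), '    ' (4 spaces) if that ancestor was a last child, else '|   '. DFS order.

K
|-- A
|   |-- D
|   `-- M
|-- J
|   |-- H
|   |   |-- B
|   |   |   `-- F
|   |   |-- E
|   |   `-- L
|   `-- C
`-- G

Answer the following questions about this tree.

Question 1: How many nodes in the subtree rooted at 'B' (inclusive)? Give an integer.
Subtree rooted at B contains: B, F
Count = 2

Answer: 2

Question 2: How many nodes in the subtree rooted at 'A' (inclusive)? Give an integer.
Answer: 3

Derivation:
Subtree rooted at A contains: A, D, M
Count = 3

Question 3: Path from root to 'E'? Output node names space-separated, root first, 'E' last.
Answer: K J H E

Derivation:
Walk down from root: K -> J -> H -> E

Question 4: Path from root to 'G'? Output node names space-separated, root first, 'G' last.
Answer: K G

Derivation:
Walk down from root: K -> G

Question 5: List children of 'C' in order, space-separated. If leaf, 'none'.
Node C's children (from adjacency): (leaf)

Answer: none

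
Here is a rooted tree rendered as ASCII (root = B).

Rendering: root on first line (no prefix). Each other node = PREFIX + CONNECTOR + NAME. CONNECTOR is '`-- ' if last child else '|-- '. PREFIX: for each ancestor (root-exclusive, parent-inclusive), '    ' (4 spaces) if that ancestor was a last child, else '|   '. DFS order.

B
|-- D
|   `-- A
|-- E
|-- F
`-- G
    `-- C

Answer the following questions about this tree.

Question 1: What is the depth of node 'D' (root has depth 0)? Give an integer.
Path from root to D: B -> D
Depth = number of edges = 1

Answer: 1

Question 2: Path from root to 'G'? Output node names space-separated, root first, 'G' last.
Answer: B G

Derivation:
Walk down from root: B -> G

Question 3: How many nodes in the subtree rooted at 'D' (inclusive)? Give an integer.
Subtree rooted at D contains: A, D
Count = 2

Answer: 2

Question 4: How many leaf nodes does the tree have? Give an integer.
Leaves (nodes with no children): A, C, E, F

Answer: 4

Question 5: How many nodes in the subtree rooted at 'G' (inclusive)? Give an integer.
Answer: 2

Derivation:
Subtree rooted at G contains: C, G
Count = 2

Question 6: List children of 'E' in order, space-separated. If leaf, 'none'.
Node E's children (from adjacency): (leaf)

Answer: none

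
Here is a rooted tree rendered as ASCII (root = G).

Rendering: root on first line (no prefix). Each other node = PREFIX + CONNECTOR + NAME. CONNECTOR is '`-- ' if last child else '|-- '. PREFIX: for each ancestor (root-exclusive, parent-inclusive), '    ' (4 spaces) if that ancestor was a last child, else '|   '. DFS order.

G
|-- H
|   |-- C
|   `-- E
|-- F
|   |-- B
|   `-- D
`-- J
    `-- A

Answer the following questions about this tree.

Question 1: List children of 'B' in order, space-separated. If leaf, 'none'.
Node B's children (from adjacency): (leaf)

Answer: none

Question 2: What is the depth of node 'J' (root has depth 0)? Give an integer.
Answer: 1

Derivation:
Path from root to J: G -> J
Depth = number of edges = 1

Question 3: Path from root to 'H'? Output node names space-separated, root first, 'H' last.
Answer: G H

Derivation:
Walk down from root: G -> H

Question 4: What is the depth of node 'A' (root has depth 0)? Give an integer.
Path from root to A: G -> J -> A
Depth = number of edges = 2

Answer: 2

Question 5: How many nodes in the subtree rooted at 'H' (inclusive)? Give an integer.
Answer: 3

Derivation:
Subtree rooted at H contains: C, E, H
Count = 3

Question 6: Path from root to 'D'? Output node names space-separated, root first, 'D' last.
Answer: G F D

Derivation:
Walk down from root: G -> F -> D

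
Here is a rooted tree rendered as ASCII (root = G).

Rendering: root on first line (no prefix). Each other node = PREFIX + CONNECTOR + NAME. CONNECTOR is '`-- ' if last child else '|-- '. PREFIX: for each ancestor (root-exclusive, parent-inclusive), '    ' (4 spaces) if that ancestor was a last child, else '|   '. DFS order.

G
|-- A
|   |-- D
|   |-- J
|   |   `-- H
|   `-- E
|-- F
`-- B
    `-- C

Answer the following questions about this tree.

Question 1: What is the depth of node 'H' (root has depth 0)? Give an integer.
Answer: 3

Derivation:
Path from root to H: G -> A -> J -> H
Depth = number of edges = 3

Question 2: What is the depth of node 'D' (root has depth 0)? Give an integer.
Path from root to D: G -> A -> D
Depth = number of edges = 2

Answer: 2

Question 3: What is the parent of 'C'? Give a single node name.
Scan adjacency: C appears as child of B

Answer: B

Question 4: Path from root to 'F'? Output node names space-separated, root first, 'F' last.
Walk down from root: G -> F

Answer: G F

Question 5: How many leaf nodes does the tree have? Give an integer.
Leaves (nodes with no children): C, D, E, F, H

Answer: 5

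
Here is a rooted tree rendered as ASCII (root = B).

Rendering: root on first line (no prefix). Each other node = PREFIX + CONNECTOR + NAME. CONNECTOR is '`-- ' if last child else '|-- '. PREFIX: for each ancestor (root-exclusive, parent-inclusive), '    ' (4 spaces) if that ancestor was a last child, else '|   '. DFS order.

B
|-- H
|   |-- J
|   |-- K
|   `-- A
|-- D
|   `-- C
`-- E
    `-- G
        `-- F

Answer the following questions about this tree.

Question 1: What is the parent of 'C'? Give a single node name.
Answer: D

Derivation:
Scan adjacency: C appears as child of D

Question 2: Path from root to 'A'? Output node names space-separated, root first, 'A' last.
Answer: B H A

Derivation:
Walk down from root: B -> H -> A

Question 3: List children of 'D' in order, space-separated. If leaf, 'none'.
Node D's children (from adjacency): C

Answer: C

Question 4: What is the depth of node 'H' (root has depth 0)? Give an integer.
Path from root to H: B -> H
Depth = number of edges = 1

Answer: 1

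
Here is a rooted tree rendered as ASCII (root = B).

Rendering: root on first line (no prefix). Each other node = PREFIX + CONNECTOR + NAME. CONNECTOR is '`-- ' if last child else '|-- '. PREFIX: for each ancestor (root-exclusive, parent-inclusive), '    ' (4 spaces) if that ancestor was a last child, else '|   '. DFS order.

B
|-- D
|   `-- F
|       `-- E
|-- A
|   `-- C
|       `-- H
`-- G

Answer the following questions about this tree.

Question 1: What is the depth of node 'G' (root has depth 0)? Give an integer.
Path from root to G: B -> G
Depth = number of edges = 1

Answer: 1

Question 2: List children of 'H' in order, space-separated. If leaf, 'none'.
Answer: none

Derivation:
Node H's children (from adjacency): (leaf)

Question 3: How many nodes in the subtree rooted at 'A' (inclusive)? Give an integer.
Answer: 3

Derivation:
Subtree rooted at A contains: A, C, H
Count = 3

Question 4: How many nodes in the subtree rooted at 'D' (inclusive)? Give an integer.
Answer: 3

Derivation:
Subtree rooted at D contains: D, E, F
Count = 3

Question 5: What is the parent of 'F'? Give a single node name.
Scan adjacency: F appears as child of D

Answer: D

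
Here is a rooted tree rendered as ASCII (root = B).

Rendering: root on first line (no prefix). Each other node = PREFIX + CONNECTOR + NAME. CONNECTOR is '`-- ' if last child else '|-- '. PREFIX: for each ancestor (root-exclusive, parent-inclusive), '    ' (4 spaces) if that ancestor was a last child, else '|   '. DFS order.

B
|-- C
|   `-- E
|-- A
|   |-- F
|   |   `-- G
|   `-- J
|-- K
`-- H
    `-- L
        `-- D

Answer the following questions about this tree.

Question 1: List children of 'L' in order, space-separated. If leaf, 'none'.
Answer: D

Derivation:
Node L's children (from adjacency): D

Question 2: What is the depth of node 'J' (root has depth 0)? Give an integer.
Answer: 2

Derivation:
Path from root to J: B -> A -> J
Depth = number of edges = 2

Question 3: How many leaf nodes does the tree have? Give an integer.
Answer: 5

Derivation:
Leaves (nodes with no children): D, E, G, J, K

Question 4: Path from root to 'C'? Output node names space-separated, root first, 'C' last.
Walk down from root: B -> C

Answer: B C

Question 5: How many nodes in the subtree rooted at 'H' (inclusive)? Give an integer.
Subtree rooted at H contains: D, H, L
Count = 3

Answer: 3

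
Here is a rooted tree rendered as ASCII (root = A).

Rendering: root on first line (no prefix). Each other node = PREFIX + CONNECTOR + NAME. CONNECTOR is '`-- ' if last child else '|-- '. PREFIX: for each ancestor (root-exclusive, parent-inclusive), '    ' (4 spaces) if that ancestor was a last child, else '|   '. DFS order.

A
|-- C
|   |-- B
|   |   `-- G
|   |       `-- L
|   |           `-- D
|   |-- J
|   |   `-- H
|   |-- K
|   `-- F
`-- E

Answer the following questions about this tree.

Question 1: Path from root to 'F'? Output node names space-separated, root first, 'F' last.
Walk down from root: A -> C -> F

Answer: A C F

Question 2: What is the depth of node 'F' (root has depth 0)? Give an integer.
Path from root to F: A -> C -> F
Depth = number of edges = 2

Answer: 2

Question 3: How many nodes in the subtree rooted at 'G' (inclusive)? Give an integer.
Subtree rooted at G contains: D, G, L
Count = 3

Answer: 3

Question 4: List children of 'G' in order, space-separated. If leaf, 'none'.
Node G's children (from adjacency): L

Answer: L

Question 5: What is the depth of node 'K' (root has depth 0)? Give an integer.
Answer: 2

Derivation:
Path from root to K: A -> C -> K
Depth = number of edges = 2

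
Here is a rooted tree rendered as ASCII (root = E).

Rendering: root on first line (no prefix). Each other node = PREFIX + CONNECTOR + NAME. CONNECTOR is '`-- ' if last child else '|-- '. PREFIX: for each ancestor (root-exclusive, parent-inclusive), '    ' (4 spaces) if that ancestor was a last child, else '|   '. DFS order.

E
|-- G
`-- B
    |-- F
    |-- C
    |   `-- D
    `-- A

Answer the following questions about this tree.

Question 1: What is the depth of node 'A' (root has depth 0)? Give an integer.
Answer: 2

Derivation:
Path from root to A: E -> B -> A
Depth = number of edges = 2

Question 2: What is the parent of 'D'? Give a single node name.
Answer: C

Derivation:
Scan adjacency: D appears as child of C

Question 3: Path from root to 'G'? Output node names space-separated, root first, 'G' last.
Answer: E G

Derivation:
Walk down from root: E -> G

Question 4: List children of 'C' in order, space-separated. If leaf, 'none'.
Answer: D

Derivation:
Node C's children (from adjacency): D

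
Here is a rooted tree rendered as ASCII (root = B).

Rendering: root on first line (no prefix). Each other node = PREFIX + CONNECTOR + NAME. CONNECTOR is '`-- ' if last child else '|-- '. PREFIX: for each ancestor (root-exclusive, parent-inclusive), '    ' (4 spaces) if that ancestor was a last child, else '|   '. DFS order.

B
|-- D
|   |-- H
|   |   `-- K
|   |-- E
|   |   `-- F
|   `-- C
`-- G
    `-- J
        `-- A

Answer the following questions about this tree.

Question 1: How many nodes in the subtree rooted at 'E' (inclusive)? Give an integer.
Subtree rooted at E contains: E, F
Count = 2

Answer: 2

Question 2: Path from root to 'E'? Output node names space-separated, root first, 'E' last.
Walk down from root: B -> D -> E

Answer: B D E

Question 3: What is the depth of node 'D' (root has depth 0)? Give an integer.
Path from root to D: B -> D
Depth = number of edges = 1

Answer: 1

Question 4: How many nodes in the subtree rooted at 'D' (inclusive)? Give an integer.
Subtree rooted at D contains: C, D, E, F, H, K
Count = 6

Answer: 6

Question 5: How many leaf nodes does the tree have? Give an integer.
Leaves (nodes with no children): A, C, F, K

Answer: 4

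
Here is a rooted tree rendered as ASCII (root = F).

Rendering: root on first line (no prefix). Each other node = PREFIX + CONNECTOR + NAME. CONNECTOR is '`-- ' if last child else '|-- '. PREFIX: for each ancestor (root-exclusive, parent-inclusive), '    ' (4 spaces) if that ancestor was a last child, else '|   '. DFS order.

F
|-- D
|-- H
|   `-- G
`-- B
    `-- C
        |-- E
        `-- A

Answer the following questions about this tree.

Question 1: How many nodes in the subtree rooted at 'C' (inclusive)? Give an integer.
Subtree rooted at C contains: A, C, E
Count = 3

Answer: 3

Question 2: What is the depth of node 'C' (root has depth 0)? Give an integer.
Answer: 2

Derivation:
Path from root to C: F -> B -> C
Depth = number of edges = 2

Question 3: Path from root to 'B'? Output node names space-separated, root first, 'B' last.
Walk down from root: F -> B

Answer: F B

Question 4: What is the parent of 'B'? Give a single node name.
Scan adjacency: B appears as child of F

Answer: F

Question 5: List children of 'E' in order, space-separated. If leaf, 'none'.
Answer: none

Derivation:
Node E's children (from adjacency): (leaf)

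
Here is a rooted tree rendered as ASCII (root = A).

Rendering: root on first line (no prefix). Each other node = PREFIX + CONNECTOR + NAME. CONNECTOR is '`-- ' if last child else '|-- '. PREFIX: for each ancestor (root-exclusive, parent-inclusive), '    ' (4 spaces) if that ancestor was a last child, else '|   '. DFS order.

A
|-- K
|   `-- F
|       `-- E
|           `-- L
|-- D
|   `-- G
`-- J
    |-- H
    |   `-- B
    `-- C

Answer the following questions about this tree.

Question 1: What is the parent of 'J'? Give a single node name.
Answer: A

Derivation:
Scan adjacency: J appears as child of A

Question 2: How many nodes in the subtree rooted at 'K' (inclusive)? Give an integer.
Answer: 4

Derivation:
Subtree rooted at K contains: E, F, K, L
Count = 4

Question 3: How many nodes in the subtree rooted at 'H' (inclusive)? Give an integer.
Subtree rooted at H contains: B, H
Count = 2

Answer: 2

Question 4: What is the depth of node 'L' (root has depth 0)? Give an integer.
Path from root to L: A -> K -> F -> E -> L
Depth = number of edges = 4

Answer: 4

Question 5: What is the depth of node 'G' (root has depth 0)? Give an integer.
Answer: 2

Derivation:
Path from root to G: A -> D -> G
Depth = number of edges = 2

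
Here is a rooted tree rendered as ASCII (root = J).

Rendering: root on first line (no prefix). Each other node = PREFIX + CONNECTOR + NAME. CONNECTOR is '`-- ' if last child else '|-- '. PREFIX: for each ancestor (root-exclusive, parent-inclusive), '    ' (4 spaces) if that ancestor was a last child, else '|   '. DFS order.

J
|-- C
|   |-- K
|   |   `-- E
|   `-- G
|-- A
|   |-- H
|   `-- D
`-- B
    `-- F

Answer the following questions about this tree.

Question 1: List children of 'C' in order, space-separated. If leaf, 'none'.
Answer: K G

Derivation:
Node C's children (from adjacency): K, G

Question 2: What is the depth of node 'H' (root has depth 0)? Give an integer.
Path from root to H: J -> A -> H
Depth = number of edges = 2

Answer: 2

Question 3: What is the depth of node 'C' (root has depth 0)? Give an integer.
Path from root to C: J -> C
Depth = number of edges = 1

Answer: 1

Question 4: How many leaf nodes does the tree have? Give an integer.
Leaves (nodes with no children): D, E, F, G, H

Answer: 5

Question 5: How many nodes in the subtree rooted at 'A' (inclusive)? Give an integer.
Answer: 3

Derivation:
Subtree rooted at A contains: A, D, H
Count = 3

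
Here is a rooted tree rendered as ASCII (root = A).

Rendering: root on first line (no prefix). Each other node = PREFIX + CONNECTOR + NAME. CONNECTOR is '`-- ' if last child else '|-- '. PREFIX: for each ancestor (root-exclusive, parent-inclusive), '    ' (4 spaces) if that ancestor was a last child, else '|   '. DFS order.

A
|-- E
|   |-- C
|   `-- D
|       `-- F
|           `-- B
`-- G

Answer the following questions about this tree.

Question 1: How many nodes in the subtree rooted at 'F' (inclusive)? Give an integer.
Subtree rooted at F contains: B, F
Count = 2

Answer: 2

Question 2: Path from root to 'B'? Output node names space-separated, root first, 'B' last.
Answer: A E D F B

Derivation:
Walk down from root: A -> E -> D -> F -> B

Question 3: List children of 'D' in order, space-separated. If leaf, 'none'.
Answer: F

Derivation:
Node D's children (from adjacency): F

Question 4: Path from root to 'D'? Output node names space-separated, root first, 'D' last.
Walk down from root: A -> E -> D

Answer: A E D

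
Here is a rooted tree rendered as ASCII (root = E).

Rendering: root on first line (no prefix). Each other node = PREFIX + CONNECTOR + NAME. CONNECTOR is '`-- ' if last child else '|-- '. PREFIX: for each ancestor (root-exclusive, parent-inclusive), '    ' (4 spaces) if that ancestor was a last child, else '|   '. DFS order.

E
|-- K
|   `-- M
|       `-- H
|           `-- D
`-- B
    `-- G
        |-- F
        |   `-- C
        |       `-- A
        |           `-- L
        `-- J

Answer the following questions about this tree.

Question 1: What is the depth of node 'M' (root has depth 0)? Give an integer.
Path from root to M: E -> K -> M
Depth = number of edges = 2

Answer: 2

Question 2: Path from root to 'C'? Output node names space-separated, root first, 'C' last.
Answer: E B G F C

Derivation:
Walk down from root: E -> B -> G -> F -> C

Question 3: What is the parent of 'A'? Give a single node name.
Answer: C

Derivation:
Scan adjacency: A appears as child of C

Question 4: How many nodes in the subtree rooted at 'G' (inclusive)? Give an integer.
Answer: 6

Derivation:
Subtree rooted at G contains: A, C, F, G, J, L
Count = 6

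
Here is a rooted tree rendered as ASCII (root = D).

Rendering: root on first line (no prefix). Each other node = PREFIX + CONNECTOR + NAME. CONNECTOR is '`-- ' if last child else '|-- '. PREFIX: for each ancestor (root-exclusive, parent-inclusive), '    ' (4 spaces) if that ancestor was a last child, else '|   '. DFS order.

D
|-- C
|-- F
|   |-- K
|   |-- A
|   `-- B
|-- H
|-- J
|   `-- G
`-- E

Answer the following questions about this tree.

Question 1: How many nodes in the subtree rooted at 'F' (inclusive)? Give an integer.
Subtree rooted at F contains: A, B, F, K
Count = 4

Answer: 4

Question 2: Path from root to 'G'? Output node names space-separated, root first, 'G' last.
Answer: D J G

Derivation:
Walk down from root: D -> J -> G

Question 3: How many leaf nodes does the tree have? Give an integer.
Answer: 7

Derivation:
Leaves (nodes with no children): A, B, C, E, G, H, K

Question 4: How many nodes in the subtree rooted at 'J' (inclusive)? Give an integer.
Subtree rooted at J contains: G, J
Count = 2

Answer: 2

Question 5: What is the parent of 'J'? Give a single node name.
Answer: D

Derivation:
Scan adjacency: J appears as child of D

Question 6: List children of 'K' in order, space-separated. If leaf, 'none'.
Answer: none

Derivation:
Node K's children (from adjacency): (leaf)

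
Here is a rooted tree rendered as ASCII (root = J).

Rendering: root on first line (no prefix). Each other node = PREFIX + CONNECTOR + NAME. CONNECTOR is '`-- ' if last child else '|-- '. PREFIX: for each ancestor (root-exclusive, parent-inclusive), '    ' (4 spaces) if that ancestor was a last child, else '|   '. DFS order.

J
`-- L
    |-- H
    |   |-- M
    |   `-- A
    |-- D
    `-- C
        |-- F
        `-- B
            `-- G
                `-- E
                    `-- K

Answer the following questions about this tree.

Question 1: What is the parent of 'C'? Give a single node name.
Scan adjacency: C appears as child of L

Answer: L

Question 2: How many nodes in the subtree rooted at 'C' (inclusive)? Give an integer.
Answer: 6

Derivation:
Subtree rooted at C contains: B, C, E, F, G, K
Count = 6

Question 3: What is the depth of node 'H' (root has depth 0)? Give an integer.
Answer: 2

Derivation:
Path from root to H: J -> L -> H
Depth = number of edges = 2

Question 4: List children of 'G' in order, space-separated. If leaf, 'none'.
Answer: E

Derivation:
Node G's children (from adjacency): E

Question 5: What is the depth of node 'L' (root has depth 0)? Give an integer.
Path from root to L: J -> L
Depth = number of edges = 1

Answer: 1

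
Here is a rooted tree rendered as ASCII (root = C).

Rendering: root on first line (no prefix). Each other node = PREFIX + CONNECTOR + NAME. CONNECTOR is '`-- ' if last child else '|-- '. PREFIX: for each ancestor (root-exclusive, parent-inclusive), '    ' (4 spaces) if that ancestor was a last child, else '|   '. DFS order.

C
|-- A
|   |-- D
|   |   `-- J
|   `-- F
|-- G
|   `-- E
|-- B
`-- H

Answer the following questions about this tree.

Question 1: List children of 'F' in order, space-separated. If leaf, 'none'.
Answer: none

Derivation:
Node F's children (from adjacency): (leaf)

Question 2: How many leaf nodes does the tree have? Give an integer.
Leaves (nodes with no children): B, E, F, H, J

Answer: 5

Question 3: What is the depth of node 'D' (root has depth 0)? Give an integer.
Answer: 2

Derivation:
Path from root to D: C -> A -> D
Depth = number of edges = 2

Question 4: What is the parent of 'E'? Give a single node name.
Answer: G

Derivation:
Scan adjacency: E appears as child of G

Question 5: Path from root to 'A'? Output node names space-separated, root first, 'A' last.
Walk down from root: C -> A

Answer: C A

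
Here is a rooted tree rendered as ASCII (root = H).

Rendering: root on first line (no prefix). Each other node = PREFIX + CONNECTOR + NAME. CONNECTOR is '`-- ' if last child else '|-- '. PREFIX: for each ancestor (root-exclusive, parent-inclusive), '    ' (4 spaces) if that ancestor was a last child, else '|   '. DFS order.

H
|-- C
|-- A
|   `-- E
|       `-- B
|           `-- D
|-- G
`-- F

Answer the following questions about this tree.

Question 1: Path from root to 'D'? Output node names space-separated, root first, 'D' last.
Answer: H A E B D

Derivation:
Walk down from root: H -> A -> E -> B -> D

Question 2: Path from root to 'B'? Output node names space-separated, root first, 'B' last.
Walk down from root: H -> A -> E -> B

Answer: H A E B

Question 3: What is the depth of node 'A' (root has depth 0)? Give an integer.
Path from root to A: H -> A
Depth = number of edges = 1

Answer: 1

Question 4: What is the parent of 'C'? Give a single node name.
Answer: H

Derivation:
Scan adjacency: C appears as child of H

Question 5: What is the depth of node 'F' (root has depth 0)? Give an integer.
Path from root to F: H -> F
Depth = number of edges = 1

Answer: 1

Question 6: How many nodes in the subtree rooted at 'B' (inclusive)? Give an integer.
Answer: 2

Derivation:
Subtree rooted at B contains: B, D
Count = 2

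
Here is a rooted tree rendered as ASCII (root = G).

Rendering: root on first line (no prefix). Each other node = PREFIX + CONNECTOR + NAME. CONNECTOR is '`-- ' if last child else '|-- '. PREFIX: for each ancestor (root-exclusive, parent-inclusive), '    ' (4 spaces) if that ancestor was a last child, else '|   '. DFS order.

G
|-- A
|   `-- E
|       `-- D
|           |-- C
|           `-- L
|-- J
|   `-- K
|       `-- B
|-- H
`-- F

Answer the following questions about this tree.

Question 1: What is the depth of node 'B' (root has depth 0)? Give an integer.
Path from root to B: G -> J -> K -> B
Depth = number of edges = 3

Answer: 3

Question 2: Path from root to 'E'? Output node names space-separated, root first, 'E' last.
Walk down from root: G -> A -> E

Answer: G A E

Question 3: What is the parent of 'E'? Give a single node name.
Answer: A

Derivation:
Scan adjacency: E appears as child of A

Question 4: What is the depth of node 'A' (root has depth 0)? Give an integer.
Answer: 1

Derivation:
Path from root to A: G -> A
Depth = number of edges = 1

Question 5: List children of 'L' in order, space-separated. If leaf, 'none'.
Answer: none

Derivation:
Node L's children (from adjacency): (leaf)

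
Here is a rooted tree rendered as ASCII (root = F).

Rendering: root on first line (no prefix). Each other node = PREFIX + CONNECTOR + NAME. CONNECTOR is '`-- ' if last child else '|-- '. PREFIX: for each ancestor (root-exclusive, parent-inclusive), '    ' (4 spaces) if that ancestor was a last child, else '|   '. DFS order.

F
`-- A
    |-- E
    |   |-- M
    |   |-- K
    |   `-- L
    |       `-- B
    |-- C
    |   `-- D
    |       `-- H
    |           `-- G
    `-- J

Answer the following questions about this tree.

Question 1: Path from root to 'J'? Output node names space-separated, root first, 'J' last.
Walk down from root: F -> A -> J

Answer: F A J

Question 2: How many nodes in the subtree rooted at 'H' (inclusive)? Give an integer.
Subtree rooted at H contains: G, H
Count = 2

Answer: 2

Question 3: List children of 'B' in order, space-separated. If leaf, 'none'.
Answer: none

Derivation:
Node B's children (from adjacency): (leaf)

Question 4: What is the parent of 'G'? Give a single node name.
Scan adjacency: G appears as child of H

Answer: H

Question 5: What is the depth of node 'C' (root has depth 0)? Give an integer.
Path from root to C: F -> A -> C
Depth = number of edges = 2

Answer: 2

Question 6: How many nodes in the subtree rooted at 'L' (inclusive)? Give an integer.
Subtree rooted at L contains: B, L
Count = 2

Answer: 2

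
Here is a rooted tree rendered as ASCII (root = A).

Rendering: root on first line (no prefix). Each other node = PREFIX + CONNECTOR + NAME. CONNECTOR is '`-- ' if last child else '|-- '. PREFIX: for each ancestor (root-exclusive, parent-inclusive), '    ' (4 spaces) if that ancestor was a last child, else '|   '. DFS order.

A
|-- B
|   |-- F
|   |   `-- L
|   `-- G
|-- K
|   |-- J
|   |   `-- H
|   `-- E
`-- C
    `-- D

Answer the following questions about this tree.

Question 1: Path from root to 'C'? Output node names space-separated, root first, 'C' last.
Walk down from root: A -> C

Answer: A C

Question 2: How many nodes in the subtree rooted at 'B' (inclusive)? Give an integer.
Subtree rooted at B contains: B, F, G, L
Count = 4

Answer: 4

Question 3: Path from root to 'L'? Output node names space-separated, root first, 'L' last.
Answer: A B F L

Derivation:
Walk down from root: A -> B -> F -> L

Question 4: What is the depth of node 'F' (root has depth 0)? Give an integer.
Path from root to F: A -> B -> F
Depth = number of edges = 2

Answer: 2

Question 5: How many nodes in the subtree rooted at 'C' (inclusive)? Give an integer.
Answer: 2

Derivation:
Subtree rooted at C contains: C, D
Count = 2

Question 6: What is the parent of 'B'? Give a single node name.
Scan adjacency: B appears as child of A

Answer: A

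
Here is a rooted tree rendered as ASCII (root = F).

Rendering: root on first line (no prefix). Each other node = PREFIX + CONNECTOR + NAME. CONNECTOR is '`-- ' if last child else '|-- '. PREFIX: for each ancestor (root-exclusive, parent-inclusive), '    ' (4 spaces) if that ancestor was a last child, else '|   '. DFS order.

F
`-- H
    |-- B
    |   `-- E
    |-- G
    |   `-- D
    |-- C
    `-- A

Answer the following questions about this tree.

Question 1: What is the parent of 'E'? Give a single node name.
Scan adjacency: E appears as child of B

Answer: B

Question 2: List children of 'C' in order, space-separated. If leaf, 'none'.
Answer: none

Derivation:
Node C's children (from adjacency): (leaf)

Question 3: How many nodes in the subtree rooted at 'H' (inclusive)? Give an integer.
Subtree rooted at H contains: A, B, C, D, E, G, H
Count = 7

Answer: 7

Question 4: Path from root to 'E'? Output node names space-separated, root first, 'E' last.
Answer: F H B E

Derivation:
Walk down from root: F -> H -> B -> E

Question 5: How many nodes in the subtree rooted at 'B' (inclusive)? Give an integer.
Subtree rooted at B contains: B, E
Count = 2

Answer: 2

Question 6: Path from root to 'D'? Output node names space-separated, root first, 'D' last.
Walk down from root: F -> H -> G -> D

Answer: F H G D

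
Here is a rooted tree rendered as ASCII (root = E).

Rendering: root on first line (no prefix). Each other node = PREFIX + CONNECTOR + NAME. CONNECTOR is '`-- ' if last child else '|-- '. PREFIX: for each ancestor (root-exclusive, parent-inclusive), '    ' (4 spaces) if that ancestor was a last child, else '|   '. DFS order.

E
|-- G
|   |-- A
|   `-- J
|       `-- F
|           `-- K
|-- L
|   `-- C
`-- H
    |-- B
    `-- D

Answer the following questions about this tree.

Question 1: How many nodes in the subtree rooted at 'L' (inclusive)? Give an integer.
Subtree rooted at L contains: C, L
Count = 2

Answer: 2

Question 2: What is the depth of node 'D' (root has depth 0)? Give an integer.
Path from root to D: E -> H -> D
Depth = number of edges = 2

Answer: 2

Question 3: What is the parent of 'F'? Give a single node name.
Answer: J

Derivation:
Scan adjacency: F appears as child of J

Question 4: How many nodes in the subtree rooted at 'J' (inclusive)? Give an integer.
Subtree rooted at J contains: F, J, K
Count = 3

Answer: 3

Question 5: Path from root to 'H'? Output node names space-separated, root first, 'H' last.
Answer: E H

Derivation:
Walk down from root: E -> H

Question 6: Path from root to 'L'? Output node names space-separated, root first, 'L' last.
Answer: E L

Derivation:
Walk down from root: E -> L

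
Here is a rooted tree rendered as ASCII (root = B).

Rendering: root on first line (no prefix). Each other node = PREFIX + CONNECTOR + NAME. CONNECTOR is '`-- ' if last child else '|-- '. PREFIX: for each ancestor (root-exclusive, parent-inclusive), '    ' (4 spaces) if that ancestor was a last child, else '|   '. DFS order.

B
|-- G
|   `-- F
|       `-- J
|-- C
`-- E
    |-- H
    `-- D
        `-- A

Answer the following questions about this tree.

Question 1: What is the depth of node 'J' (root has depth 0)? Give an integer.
Answer: 3

Derivation:
Path from root to J: B -> G -> F -> J
Depth = number of edges = 3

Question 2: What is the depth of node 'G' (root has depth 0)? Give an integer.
Path from root to G: B -> G
Depth = number of edges = 1

Answer: 1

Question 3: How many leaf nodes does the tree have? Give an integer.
Answer: 4

Derivation:
Leaves (nodes with no children): A, C, H, J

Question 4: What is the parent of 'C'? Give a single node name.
Answer: B

Derivation:
Scan adjacency: C appears as child of B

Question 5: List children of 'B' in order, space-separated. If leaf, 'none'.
Node B's children (from adjacency): G, C, E

Answer: G C E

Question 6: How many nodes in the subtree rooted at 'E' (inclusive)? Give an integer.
Answer: 4

Derivation:
Subtree rooted at E contains: A, D, E, H
Count = 4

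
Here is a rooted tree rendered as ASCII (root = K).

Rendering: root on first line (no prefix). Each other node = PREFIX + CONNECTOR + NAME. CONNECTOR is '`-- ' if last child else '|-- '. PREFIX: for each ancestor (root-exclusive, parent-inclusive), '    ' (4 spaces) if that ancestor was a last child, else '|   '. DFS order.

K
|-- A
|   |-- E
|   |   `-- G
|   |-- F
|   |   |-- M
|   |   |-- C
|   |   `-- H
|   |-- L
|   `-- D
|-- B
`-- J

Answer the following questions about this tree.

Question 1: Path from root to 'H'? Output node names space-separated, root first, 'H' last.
Walk down from root: K -> A -> F -> H

Answer: K A F H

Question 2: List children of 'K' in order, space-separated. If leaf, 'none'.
Node K's children (from adjacency): A, B, J

Answer: A B J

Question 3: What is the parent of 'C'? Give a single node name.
Answer: F

Derivation:
Scan adjacency: C appears as child of F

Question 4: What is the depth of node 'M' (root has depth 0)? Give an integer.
Path from root to M: K -> A -> F -> M
Depth = number of edges = 3

Answer: 3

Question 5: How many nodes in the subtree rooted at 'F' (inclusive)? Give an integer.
Subtree rooted at F contains: C, F, H, M
Count = 4

Answer: 4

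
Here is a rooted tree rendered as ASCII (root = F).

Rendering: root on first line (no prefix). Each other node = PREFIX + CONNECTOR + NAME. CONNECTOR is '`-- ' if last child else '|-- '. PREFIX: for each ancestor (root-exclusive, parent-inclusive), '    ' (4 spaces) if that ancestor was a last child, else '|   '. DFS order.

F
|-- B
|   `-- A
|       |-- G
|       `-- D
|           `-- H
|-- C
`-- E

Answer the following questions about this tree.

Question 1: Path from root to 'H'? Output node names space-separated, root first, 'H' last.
Answer: F B A D H

Derivation:
Walk down from root: F -> B -> A -> D -> H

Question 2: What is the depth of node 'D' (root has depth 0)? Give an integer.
Answer: 3

Derivation:
Path from root to D: F -> B -> A -> D
Depth = number of edges = 3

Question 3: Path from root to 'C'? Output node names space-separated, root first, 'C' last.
Walk down from root: F -> C

Answer: F C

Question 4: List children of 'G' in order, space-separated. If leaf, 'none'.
Answer: none

Derivation:
Node G's children (from adjacency): (leaf)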